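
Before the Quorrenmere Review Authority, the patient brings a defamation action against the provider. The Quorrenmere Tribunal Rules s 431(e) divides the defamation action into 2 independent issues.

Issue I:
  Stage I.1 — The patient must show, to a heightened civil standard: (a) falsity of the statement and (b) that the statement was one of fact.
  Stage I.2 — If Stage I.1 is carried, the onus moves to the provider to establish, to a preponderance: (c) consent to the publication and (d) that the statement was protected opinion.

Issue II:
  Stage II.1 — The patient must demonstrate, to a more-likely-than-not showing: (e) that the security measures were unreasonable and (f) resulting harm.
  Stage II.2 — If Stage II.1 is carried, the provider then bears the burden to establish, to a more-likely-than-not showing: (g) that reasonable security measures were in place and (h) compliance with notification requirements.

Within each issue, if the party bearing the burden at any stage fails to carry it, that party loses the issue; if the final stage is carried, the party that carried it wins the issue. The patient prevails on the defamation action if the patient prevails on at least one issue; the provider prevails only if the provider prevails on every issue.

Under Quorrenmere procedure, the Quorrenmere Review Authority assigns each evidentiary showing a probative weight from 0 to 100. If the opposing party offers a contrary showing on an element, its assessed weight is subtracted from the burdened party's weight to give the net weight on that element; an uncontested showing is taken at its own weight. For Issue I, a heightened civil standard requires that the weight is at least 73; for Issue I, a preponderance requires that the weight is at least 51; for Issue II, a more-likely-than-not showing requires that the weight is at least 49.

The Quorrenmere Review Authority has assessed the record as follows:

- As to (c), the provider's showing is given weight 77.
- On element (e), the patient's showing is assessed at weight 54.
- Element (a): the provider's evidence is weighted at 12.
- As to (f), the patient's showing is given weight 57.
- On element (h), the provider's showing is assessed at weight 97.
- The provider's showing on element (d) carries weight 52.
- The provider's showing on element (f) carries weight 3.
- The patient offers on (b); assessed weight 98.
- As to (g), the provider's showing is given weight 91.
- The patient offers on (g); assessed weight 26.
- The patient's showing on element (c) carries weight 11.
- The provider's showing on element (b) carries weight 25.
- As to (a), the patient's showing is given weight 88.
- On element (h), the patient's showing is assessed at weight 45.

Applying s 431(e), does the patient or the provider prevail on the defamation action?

provider

— Issue I —
At Stage I.1 the patient must meet a heightened civil standard (weight is at least 73): on (a) the weight is 88 less the opposing 12 gives net 76, ≥ 73, so (a) meets the standard; on (b) the weight is 98 less the opposing 25 gives net 73, which does reach 73, so (b) meets the standard.
  Stage I.1 is satisfied; the onus moves to the provider.
At Stage I.2 the provider must meet a preponderance (weight is at least 51): on (c) the weight is 77 less the opposing 11 gives net 66, ≥ 51, so (c) meets the standard; on (d) the weight is 52, which does reach 51, so (d) meets the standard.
  All elements met at the final stage.
Every stage carried; the provider prevails on this issue.
— Issue II —
Stage II.1 — burden on patient; standard: a more-likely-than-not showing (weight is at least 49).
    (e): 54 ≥ 49 [met]
    (f): 57 − 3 = 54 ≥ 49 [met]
  All elements met. The burden passes to the provider.
Stage II.2 — burden on provider; standard: a more-likely-than-not showing (weight is at least 49).
    (g): 91 − 26 = 65 ≥ 49 [met]
    (h): 97 − 45 = 52 ≥ 49 [met]
  The provider carries the last stage.
With every stage satisfied, the provider prevails on this issue.
Per-issue: Issue I → provider; Issue II → provider. The patient must prevail on at least one issue; overall, the provider prevails.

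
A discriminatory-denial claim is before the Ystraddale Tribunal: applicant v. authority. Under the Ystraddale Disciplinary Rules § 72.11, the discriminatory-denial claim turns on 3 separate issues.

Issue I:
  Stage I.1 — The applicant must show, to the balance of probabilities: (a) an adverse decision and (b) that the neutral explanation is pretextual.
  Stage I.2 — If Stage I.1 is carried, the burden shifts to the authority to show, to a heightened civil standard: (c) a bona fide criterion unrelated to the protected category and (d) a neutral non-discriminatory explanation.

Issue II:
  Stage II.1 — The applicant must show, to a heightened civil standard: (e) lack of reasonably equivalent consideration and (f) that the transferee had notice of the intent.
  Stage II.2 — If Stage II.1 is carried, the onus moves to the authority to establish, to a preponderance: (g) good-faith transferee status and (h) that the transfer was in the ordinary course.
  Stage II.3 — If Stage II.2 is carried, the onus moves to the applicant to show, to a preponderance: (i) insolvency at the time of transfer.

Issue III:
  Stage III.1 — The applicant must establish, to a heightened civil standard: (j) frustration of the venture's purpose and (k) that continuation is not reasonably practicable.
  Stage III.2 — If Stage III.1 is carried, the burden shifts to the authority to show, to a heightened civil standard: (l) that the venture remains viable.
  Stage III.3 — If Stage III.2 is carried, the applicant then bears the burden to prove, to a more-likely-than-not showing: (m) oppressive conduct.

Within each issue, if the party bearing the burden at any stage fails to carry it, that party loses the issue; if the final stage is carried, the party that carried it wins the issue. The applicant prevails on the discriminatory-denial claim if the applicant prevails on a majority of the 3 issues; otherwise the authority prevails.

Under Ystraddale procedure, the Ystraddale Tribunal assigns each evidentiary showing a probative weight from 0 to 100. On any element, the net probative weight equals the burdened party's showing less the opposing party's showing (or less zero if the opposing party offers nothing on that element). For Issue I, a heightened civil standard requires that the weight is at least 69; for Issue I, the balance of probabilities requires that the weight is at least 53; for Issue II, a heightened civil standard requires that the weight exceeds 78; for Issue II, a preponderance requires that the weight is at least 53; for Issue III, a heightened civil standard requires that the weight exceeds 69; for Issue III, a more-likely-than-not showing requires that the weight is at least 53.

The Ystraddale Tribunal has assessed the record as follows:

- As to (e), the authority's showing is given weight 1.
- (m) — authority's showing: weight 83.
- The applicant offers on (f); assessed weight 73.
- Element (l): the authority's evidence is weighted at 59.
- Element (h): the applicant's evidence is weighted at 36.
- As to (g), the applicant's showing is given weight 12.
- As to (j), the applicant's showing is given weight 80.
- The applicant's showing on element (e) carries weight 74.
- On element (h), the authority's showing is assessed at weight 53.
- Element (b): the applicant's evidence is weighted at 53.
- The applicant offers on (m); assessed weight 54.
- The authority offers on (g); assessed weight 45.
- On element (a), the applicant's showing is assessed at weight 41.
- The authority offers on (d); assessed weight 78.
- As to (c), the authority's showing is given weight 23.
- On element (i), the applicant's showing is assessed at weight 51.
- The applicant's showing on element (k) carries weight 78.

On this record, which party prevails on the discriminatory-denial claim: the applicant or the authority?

— Issue I —
Stage I.1 — burden on applicant; standard: the balance of probabilities (weight is at least 53).
    (a): 41 < 53 [not met]
    (b): 53 ≥ 53 [met]
  The applicant does not carry Stage I.1.
The analysis ends at Stage I.1; the authority prevails on this issue.
— Issue II —
At Stage II.1 the applicant must meet a heightened civil standard (weight exceeds 78): on (e) the weight is 74 less the opposing 1 gives net 73, which does not exceed 78, so (e) does not meet the standard; on (f) the weight is 73, which does not exceed 78, so (f) does not meet the standard.
  The applicant does not carry Stage II.1.
The analysis ends at Stage II.1; the authority prevails on this issue.
— Issue III —
Stage III.1 (applicant, a heightened civil standard, weight exceeds 69): (j) 80 > 69 — meets; (k) 78 > 69 — meets.
  All elements met. The burden passes to the authority.
Stage III.2 (authority, a heightened civil standard, weight exceeds 69): (l) 59 ≤ 69 — fails.
  Not every element is met, so the authority fails to carry Stage III.2.
So the applicant prevails on this issue.
Per-issue: Issue I → authority; Issue II → authority; Issue III → applicant. The applicant must prevail on a majority of issues; overall, the authority prevails.

authority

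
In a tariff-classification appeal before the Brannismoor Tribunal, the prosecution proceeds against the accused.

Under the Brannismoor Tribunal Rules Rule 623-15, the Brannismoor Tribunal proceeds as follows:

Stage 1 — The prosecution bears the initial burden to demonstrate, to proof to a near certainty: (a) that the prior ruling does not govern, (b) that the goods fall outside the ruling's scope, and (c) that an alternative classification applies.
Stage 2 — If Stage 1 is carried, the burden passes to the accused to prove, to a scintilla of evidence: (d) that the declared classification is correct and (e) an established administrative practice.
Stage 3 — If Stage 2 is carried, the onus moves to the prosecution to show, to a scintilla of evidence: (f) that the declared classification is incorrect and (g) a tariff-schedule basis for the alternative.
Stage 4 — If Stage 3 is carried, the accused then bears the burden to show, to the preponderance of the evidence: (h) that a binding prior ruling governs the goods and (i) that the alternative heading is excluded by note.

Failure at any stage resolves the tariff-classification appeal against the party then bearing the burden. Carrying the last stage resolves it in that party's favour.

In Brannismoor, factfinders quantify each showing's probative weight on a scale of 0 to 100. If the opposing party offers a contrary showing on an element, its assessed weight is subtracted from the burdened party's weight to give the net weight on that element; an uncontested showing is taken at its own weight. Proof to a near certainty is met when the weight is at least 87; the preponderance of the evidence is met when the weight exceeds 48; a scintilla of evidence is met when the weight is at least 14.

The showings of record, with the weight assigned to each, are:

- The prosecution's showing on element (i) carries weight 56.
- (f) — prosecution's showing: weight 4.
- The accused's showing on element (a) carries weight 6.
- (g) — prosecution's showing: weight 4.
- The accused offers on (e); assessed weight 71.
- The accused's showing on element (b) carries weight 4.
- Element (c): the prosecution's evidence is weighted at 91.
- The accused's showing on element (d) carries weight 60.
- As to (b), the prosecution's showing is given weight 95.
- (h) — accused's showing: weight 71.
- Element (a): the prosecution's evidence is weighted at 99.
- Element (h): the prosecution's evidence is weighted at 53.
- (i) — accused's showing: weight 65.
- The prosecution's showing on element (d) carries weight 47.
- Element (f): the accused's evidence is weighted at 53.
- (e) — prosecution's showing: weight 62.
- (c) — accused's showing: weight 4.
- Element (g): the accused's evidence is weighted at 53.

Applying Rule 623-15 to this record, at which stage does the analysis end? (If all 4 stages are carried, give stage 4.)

stage 2

At Stage 1 the prosecution must meet proof to a near certainty (weight is at least 87): on (a) the weight is 99 less the opposing 6 gives net 93, ≥ 87, so (a) meets the standard; on (b) the weight is 95 less the opposing 4 gives net 91, ≥ 87, so (b) meets the standard; on (c) the weight is 91 less the opposing 4 gives net 87, which does reach 87, so (c) meets the standard.
  All elements met. The burden passes to the accused.
At Stage 2 the accused must meet a scintilla of evidence (weight is at least 14): on (d) the weight is 60 less the opposing 47 gives net 13, which does not reach 14, so (d) does not meet the standard; on (e) the weight is 71 less the opposing 62 gives net 9, < 14, so (e) does not meet the standard.
  Not every element is met, so the accused fails to carry Stage 2.
So the prosecution prevails.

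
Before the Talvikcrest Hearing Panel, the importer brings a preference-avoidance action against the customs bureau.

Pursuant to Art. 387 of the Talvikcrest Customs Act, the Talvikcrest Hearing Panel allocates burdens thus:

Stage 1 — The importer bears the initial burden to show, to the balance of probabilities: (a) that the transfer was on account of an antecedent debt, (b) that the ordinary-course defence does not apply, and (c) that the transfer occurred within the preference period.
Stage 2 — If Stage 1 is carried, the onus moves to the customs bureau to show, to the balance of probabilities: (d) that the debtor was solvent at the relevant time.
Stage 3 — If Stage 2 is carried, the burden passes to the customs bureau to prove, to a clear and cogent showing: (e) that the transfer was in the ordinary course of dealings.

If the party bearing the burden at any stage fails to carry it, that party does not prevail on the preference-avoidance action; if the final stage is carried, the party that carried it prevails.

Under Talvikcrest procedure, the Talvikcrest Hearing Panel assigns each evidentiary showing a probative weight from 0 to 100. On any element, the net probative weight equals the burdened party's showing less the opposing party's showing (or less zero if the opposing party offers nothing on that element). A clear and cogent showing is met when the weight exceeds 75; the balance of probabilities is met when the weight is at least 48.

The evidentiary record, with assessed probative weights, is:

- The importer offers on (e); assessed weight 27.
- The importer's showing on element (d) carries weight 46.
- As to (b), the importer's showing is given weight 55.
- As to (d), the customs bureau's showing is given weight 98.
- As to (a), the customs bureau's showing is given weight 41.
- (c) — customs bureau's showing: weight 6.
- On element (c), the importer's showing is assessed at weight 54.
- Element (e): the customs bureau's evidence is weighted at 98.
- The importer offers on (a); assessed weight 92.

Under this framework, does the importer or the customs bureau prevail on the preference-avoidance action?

importer

Stage 1 — burden on importer; standard: the balance of probabilities (weight is at least 48).
    (a): 92 − 41 = 51 ≥ 48 [met]
    (b): 55 ≥ 48 [met]
    (c): 54 − 6 = 48 ≥ 48 [met]
  The importer carries Stage 1; the customs bureau now bears the burden.
Stage 2 — burden on customs bureau; standard: the balance of probabilities (weight is at least 48).
    (d): 98 − 46 = 52 ≥ 48 [met]
  Stage 2 carried; the burden remains with the customs bureau.
Stage 3 — burden on customs bureau; standard: a clear and cogent showing (weight exceeds 75).
    (e): 98 − 27 = 71 ≤ 75 [not met]
  The customs bureau does not carry Stage 3.
The importer prevails.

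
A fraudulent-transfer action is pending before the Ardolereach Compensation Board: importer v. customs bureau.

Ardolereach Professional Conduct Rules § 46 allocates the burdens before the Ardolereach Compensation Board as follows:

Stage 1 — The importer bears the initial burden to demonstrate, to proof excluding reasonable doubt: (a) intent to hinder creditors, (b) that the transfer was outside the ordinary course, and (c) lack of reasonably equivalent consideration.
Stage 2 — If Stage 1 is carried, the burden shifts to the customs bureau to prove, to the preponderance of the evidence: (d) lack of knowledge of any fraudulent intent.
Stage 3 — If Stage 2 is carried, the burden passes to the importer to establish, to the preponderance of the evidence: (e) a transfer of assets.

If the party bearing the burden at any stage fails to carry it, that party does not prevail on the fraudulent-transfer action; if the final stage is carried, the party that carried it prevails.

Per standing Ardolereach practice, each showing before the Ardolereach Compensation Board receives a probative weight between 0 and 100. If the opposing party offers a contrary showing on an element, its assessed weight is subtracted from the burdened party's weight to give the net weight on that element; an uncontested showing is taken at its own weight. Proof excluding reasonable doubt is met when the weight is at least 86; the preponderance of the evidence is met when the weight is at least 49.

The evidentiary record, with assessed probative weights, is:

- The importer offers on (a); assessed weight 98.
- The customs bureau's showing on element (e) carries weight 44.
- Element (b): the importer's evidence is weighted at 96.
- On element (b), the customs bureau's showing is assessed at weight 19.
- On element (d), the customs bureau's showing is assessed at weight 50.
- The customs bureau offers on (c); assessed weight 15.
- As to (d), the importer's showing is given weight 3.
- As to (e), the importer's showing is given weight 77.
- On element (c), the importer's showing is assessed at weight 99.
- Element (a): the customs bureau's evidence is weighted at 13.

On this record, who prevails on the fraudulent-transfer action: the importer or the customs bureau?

customs bureau

Stage 1 (importer, proof excluding reasonable doubt, weight is at least 86): (a) net 98−13=85 < 86 — fails; (b) net 96−19=77 < 86 — fails; (c) net 99−15=84 < 86 — fails.
  The importer does not carry Stage 1.
The analysis ends at Stage 1; the customs bureau prevails.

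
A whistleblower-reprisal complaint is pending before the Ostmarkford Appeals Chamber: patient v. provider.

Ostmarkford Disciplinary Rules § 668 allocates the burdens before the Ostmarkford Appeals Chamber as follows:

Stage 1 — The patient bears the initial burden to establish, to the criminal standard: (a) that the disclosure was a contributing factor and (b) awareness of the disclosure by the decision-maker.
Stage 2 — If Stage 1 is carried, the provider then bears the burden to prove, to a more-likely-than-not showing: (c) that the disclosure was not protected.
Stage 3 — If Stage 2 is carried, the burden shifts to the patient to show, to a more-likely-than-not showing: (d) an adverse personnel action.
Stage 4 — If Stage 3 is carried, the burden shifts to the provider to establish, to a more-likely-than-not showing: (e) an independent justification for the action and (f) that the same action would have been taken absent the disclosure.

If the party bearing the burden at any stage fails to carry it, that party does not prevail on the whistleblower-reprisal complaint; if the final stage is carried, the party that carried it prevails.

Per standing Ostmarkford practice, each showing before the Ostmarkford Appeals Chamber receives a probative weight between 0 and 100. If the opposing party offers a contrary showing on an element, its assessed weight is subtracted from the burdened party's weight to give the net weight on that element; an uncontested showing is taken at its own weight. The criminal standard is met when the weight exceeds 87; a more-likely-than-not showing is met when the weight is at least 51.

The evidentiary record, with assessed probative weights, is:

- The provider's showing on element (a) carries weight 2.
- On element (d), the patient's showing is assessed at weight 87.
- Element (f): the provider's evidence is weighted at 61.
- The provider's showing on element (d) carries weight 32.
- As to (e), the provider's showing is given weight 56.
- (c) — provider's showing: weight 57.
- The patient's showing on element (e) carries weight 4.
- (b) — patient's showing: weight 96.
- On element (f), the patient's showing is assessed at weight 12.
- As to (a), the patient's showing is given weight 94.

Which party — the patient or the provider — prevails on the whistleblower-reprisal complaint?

patient

At Stage 1 the patient must meet the criminal standard (weight exceeds 87): on (a) the weight is 94 less the opposing 2 gives net 92, > 87, so (a) meets the standard; on (b) the weight is 96, which does exceed 87, so (b) meets the standard.
  Stage 1 carried; the burden shifts to the provider.
At Stage 2 the provider must meet a more-likely-than-not showing (weight is at least 51): on (c) the weight is 57, ≥ 51, so (c) meets the standard.
  Stage 2 carried; the burden shifts to the patient.
At Stage 3 the patient must meet a more-likely-than-not showing (weight is at least 51): on (d) the weight is 87 less the opposing 32 gives net 55, which does reach 51, so (d) meets the standard.
  Stage 3 is satisfied; the onus moves to the provider.
At Stage 4 the provider must meet a more-likely-than-not showing (weight is at least 51): on (e) the weight is 56 less the opposing 4 gives net 52, ≥ 51, so (e) meets the standard; on (f) the weight is 61 less the opposing 12 gives net 49, < 51, so (f) does not meet the standard.
  Stage 4 not carried; the provider fails its burden.
The patient prevails.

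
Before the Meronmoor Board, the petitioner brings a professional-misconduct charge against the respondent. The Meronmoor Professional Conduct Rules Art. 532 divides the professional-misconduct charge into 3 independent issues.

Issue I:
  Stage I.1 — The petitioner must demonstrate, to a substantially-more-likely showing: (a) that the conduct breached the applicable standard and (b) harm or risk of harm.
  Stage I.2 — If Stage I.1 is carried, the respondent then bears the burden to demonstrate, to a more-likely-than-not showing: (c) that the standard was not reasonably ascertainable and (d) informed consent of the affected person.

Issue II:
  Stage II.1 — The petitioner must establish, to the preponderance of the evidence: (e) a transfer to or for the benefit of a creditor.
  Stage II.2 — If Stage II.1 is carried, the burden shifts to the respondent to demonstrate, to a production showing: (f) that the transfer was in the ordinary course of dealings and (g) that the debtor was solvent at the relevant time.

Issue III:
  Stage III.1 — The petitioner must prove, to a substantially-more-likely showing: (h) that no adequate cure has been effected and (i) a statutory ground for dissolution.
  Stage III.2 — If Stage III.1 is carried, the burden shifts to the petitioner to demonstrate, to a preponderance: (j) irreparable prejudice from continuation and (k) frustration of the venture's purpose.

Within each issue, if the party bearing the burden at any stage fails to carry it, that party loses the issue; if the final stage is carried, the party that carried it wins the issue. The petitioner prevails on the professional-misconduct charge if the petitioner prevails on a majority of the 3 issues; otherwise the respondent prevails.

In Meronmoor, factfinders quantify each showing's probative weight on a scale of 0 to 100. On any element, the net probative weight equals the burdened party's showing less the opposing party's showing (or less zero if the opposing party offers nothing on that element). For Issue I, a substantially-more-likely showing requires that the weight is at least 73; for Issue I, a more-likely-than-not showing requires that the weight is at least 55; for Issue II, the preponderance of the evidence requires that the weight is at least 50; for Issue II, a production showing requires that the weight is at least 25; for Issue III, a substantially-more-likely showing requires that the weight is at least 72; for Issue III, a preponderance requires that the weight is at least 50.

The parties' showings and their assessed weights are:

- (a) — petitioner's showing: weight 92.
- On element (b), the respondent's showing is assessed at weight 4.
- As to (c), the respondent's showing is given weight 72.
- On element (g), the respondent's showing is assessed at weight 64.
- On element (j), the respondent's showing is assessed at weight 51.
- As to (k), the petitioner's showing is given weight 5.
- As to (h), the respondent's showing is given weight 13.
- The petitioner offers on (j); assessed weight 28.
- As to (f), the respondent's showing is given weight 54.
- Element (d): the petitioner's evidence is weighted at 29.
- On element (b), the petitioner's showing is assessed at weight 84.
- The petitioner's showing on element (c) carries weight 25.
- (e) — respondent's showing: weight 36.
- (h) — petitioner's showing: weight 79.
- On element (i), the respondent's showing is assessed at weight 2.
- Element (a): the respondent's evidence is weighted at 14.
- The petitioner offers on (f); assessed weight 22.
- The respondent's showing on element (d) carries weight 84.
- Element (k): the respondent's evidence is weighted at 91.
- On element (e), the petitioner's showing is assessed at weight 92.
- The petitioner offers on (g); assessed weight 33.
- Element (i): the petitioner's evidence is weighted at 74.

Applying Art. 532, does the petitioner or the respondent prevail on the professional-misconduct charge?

— Issue I —
Stage I.1 — burden on petitioner; standard: a substantially-more-likely showing (weight is at least 73).
    (a): 92 − 14 = 78 ≥ 73 [met]
    (b): 84 − 4 = 80 ≥ 73 [met]
  The petitioner carries Stage I.1; the respondent now bears the burden.
Stage I.2 — burden on respondent; standard: a more-likely-than-not showing (weight is at least 55).
    (c): 72 − 25 = 47 < 55 [not met]
    (d): 84 − 29 = 55 ≥ 55 [met]
  Not every element is met, so the respondent fails to carry Stage I.2.
The analysis ends at Stage I.2; the petitioner prevails on this issue.
— Issue II —
Stage II.1 (petitioner, the preponderance of the evidence, weight is at least 50): (e) net 92−36=56 ≥ 50 — meets.
  All elements met. The burden passes to the respondent.
Stage II.2 (respondent, a production showing, weight is at least 25): (f) net 54−22=32 ≥ 25 — meets; (g) net 64−33=31 ≥ 25 — meets.
  Stage II.2 carried; the final stage is satisfied.
All stages carried — the respondent prevails on this issue.
— Issue III —
At Stage III.1 the petitioner must meet a substantially-more-likely showing (weight is at least 72): on (h) the weight is 79 less the opposing 13 gives net 66, < 72, so (h) does not meet the standard; on (i) the weight is 74 less the opposing 2 gives net 72, ≥ 72, so (i) meets the standard.
  Stage III.1 not carried; the petitioner fails its burden.
The respondent prevails on this issue.
Per-issue: Issue I → petitioner; Issue II → respondent; Issue III → respondent. The petitioner must prevail on a majority of issues; overall, the respondent prevails.

respondent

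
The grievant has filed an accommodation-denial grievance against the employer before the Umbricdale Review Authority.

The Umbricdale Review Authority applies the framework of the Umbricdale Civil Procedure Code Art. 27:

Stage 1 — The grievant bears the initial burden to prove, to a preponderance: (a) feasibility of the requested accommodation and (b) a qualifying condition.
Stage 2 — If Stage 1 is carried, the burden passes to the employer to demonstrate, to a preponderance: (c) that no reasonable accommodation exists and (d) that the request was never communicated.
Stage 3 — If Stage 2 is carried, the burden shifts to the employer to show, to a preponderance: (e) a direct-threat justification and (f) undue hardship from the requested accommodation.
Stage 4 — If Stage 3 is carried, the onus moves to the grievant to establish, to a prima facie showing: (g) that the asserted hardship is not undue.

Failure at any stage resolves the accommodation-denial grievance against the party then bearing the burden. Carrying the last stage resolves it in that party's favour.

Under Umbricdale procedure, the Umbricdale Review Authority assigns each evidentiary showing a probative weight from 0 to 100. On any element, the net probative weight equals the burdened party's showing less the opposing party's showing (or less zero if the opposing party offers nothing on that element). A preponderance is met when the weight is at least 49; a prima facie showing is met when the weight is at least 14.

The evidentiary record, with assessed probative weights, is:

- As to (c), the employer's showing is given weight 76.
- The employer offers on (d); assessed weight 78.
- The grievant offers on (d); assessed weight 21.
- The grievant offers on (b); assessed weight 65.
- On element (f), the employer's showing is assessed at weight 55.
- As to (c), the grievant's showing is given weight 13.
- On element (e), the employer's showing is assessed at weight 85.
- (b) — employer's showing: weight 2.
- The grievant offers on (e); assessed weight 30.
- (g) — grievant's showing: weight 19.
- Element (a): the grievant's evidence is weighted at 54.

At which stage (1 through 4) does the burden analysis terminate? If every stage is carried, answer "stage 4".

stage 4

Stage 1 (grievant, a preponderance, weight is at least 49): (a) 54 ≥ 49 — meets; (b) net 65−2=63 ≥ 49 — meets.
  The grievant carries Stage 1; the employer now bears the burden.
Stage 2 (employer, a preponderance, weight is at least 49): (c) net 76−13=63 ≥ 49 — meets; (d) net 78−21=57 ≥ 49 — meets.
  All elements met. The employer retains the burden for Stage 3.
Stage 3 (employer, a preponderance, weight is at least 49): (e) net 85−30=55 ≥ 49 — meets; (f) 55 ≥ 49 — meets.
  Stage 3 is satisfied; the onus moves to the grievant.
Stage 4 (grievant, a prima facie showing, weight is at least 14): (g) 19 ≥ 14 — meets.
  The grievant carries the last stage.
With every stage satisfied, the grievant prevails.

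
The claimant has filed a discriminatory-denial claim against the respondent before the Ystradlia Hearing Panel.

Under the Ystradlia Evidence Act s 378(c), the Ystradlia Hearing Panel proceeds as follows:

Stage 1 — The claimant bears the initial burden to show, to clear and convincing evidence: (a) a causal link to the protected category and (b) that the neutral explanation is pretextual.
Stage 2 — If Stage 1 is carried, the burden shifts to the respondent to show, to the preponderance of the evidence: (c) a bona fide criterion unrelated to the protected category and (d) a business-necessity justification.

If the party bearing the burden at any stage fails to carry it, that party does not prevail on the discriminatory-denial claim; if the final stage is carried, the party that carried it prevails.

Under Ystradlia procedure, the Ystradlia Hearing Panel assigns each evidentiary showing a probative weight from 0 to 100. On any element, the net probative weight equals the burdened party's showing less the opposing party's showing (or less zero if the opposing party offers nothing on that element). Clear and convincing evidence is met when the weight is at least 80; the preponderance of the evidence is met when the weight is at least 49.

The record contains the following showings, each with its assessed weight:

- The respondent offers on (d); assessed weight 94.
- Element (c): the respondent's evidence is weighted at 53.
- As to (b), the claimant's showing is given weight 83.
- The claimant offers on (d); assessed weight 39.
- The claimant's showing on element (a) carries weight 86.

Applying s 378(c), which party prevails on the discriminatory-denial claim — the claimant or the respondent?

Stage 1 (claimant, clear and convincing evidence, weight is at least 80): (a) 86 ≥ 80 — meets; (b) 83 ≥ 80 — meets.
  All elements met. The burden passes to the respondent.
Stage 2 (respondent, the preponderance of the evidence, weight is at least 49): (c) 53 ≥ 49 — meets; (d) net 94−39=55 ≥ 49 — meets.
  All elements met at the final stage.
All stages carried — the respondent prevails.

respondent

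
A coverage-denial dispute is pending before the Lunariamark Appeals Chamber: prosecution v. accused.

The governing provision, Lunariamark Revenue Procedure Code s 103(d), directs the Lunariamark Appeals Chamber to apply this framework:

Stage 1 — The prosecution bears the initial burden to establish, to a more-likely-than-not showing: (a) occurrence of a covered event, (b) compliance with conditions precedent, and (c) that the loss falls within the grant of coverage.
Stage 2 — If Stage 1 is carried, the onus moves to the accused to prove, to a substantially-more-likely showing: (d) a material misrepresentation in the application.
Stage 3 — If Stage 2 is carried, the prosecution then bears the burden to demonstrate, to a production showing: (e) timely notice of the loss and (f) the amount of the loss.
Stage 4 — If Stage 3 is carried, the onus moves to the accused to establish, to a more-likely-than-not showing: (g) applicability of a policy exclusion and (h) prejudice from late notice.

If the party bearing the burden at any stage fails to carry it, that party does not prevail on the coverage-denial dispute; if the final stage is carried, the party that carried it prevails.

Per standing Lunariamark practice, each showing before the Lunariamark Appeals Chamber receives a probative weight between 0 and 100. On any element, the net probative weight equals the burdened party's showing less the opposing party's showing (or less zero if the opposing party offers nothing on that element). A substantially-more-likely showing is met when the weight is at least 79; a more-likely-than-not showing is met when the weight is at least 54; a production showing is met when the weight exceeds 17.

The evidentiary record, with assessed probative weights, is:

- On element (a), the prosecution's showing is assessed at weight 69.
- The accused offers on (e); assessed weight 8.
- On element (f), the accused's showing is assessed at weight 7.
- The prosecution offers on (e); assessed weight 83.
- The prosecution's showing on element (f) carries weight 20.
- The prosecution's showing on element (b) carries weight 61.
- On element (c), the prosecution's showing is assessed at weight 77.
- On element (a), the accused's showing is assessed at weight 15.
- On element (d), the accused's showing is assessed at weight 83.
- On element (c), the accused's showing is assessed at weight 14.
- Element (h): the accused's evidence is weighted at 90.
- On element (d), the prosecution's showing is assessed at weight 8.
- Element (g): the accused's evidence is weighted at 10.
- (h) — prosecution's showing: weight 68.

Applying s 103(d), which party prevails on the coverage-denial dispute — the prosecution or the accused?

Stage 1 (prosecution, a more-likely-than-not showing, weight is at least 54): (a) net 69−15=54 ≥ 54 — meets; (b) 61 ≥ 54 — meets; (c) net 77−14=63 ≥ 54 — meets.
  The prosecution carries Stage 1; the accused now bears the burden.
Stage 2 (accused, a substantially-more-likely showing, weight is at least 79): (d) net 83−8=75 < 79 — fails.
  The accused does not carry Stage 2.
The prosecution prevails.

prosecution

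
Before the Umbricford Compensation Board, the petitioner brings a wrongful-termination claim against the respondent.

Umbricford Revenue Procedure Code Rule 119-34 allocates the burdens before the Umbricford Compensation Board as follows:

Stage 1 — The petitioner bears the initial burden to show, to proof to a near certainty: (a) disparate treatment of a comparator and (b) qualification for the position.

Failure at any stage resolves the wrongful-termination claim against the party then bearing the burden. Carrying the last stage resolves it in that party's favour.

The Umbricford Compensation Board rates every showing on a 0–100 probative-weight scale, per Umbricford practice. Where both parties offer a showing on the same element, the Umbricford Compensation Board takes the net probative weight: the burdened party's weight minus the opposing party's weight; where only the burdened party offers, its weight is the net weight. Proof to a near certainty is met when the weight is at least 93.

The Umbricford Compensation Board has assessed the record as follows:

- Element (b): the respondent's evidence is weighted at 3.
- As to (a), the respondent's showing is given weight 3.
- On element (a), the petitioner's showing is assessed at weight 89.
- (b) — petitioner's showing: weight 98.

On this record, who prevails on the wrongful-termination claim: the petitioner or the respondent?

Stage 1 — burden on petitioner; standard: proof to a near certainty (weight is at least 93).
    (a): 89 − 3 = 86 < 93 [not met]
    (b): 98 − 3 = 95 ≥ 93 [met]
  Stage 1 not carried; the petitioner fails its burden.
The analysis ends at Stage 1; the respondent prevails.

respondent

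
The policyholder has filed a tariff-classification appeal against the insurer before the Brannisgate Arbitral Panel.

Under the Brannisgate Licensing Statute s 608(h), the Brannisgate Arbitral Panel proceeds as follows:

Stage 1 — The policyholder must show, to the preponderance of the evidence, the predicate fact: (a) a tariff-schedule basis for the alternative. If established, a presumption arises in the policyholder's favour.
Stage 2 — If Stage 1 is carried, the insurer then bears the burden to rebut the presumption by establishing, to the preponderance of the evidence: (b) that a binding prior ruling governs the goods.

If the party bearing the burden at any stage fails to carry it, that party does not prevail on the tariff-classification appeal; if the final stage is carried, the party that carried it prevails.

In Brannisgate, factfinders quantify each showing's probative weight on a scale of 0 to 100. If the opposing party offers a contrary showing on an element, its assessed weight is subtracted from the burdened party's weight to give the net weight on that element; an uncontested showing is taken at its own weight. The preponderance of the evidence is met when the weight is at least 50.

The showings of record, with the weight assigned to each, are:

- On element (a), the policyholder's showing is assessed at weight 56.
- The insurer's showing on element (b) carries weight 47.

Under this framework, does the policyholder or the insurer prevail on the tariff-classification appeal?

Stage 1 — burden on policyholder; standard: the preponderance of the evidence (weight is at least 50).
    (a): 56 ≥ 50 [met]
  The policyholder carries Stage 1; the insurer now bears the burden.
Stage 2 — burden on insurer; standard: the preponderance of the evidence (weight is at least 50).
    (b): 47 < 50 [not met]
  Not every element is met, so the insurer fails to carry Stage 2.
So the policyholder prevails.

policyholder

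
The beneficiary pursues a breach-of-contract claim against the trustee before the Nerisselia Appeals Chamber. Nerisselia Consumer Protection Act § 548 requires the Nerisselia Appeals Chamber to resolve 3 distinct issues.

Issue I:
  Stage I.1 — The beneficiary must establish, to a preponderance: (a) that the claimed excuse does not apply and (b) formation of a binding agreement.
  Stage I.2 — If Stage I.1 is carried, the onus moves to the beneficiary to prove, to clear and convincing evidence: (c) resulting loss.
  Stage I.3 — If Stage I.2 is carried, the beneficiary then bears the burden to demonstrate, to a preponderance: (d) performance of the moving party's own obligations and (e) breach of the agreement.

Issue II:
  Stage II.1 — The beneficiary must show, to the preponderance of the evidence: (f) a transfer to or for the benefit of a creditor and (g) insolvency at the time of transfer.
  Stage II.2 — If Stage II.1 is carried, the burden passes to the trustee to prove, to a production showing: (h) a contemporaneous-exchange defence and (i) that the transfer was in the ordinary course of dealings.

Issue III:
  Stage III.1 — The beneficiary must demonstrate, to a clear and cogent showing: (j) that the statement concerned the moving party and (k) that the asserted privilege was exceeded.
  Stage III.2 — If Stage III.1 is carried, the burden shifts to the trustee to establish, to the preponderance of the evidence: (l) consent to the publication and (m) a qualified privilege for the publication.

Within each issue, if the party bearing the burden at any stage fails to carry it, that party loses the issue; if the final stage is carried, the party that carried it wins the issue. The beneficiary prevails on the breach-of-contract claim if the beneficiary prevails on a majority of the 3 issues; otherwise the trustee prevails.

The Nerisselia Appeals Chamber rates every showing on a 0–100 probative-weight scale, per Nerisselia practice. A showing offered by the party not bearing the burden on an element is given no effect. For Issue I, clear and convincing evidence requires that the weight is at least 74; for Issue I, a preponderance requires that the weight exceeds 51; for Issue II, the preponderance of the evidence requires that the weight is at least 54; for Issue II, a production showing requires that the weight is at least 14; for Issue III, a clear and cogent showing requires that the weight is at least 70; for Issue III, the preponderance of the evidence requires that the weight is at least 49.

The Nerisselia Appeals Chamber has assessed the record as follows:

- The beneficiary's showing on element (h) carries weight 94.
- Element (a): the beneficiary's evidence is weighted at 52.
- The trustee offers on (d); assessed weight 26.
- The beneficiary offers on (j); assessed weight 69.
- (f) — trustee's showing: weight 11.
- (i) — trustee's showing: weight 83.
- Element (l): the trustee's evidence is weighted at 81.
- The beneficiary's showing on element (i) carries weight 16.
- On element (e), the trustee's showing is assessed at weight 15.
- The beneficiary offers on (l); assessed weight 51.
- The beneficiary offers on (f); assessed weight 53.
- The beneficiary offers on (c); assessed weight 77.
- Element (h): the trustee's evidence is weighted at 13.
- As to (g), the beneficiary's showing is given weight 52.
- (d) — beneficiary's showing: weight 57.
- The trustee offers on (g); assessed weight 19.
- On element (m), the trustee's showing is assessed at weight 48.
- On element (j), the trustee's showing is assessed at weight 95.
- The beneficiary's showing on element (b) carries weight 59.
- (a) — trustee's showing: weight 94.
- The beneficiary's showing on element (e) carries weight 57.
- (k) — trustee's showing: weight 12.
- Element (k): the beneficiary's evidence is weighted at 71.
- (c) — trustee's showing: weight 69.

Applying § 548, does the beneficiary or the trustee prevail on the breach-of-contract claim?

trustee

— Issue I —
Stage I.1 — burden on beneficiary; standard: a preponderance (weight exceeds 51).
    (a): 52 (trustee's 94 disregarded) > 51 [met]
    (b): 59 > 51 [met]
  Stage I.1 carried; the burden remains with the beneficiary.
Stage I.2 — burden on beneficiary; standard: clear and convincing evidence (weight is at least 74).
    (c): 77 (trustee's 69 disregarded) ≥ 74 [met]
  Stage I.2 carried; the burden remains with the beneficiary.
Stage I.3 — burden on beneficiary; standard: a preponderance (weight exceeds 51).
    (d): 57 (trustee's 26 disregarded) > 51 [met]
    (e): 57 (trustee's 15 disregarded) > 51 [met]
  The beneficiary carries the last stage.
With every stage satisfied, the beneficiary prevails on this issue.
— Issue II —
Stage II.1 — burden on beneficiary; standard: the preponderance of the evidence (weight is at least 54).
    (f): 53 (trustee's 11 disregarded) < 54 [not met]
    (g): 52 (trustee's 19 disregarded) < 54 [not met]
  Stage II.1 not carried; the beneficiary fails its burden.
The analysis ends at Stage II.1; the trustee prevails on this issue.
— Issue III —
Stage III.1 — burden on beneficiary; standard: a clear and cogent showing (weight is at least 70).
    (j): 69 (trustee's 95 disregarded) < 70 [not met]
    (k): 71 (trustee's 12 disregarded) ≥ 70 [met]
  The beneficiary does not carry Stage III.1.
The trustee prevails on this issue.
Per-issue: Issue I → beneficiary; Issue II → trustee; Issue III → trustee. The beneficiary must prevail on a majority of issues; overall, the trustee prevails.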